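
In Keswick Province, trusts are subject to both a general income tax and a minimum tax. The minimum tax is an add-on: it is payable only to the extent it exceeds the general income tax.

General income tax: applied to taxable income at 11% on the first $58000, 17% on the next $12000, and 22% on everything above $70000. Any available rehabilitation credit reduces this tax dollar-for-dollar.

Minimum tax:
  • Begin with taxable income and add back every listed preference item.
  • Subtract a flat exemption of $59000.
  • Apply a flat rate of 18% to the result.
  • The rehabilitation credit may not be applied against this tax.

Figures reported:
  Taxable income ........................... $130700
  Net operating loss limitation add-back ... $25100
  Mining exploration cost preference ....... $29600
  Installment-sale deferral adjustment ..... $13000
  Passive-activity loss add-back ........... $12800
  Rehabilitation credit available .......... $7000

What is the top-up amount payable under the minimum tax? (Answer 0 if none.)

$12622

Minimum tax:
  Adjusted income: $130700 + $25100 + $29600 + $13000 + $12800 = $211200
  Less exemption $59000 → base $152200
  $152200 × 18% = $27396

General income tax:
  $58000 × 11% = $6380
  $12000 × 17% = $2040
  $60700 × 22% = $13354
  → $21774
  Less rehabilitation credit $7000 → $14774

Excess of minimum tax over general income tax: $27396 − $14774 = $12622.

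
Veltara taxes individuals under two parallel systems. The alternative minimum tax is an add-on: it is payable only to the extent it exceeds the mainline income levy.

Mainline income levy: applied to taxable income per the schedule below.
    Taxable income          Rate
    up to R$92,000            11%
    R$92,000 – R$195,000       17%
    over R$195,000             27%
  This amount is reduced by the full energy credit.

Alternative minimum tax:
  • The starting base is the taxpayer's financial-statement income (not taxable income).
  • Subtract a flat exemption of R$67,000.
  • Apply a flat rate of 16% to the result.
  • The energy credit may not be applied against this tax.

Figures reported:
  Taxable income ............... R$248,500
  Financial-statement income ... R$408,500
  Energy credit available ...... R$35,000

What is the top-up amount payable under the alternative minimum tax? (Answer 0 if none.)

Mainline income levy:
  R$92,000 × 11% = R$10,120
  R$103,000 × 17% = R$17,510
  R$53,500 × 27% = R$14,445
  → R$42,075
  Less energy credit R$35,000 → R$7,075

Alternative minimum tax:
  Base (financial-statement income): R$408,500
  Less exemption R$67,000 → base R$341,500
  R$341,500 × 16% = R$54,640

Excess of alternative minimum tax over mainline income levy: R$54,640 − R$7,075 = R$47,565.

R$47,565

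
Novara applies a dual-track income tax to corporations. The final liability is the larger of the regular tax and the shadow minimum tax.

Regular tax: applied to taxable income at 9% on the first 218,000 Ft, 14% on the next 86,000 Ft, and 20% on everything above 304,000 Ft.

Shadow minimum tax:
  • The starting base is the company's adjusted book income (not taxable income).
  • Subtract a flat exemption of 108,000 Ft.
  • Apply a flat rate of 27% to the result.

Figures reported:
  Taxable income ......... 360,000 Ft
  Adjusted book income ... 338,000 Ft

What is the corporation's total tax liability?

Regular tax:
  218,000 Ft × 9% = 19,620 Ft
  86,000 Ft × 14% = 12,040 Ft
  56,000 Ft × 20% = 11,200 Ft
  → 42,860 Ft

Shadow minimum tax:
  Base (adjusted book income): 338,000 Ft
  Less exemption 108,000 Ft → base 230,000 Ft
  230,000 Ft × 27% = 62,100 Ft

62,100 Ft > 42,860 Ft, so the shadow minimum tax is the binding amount.

62,100 Ft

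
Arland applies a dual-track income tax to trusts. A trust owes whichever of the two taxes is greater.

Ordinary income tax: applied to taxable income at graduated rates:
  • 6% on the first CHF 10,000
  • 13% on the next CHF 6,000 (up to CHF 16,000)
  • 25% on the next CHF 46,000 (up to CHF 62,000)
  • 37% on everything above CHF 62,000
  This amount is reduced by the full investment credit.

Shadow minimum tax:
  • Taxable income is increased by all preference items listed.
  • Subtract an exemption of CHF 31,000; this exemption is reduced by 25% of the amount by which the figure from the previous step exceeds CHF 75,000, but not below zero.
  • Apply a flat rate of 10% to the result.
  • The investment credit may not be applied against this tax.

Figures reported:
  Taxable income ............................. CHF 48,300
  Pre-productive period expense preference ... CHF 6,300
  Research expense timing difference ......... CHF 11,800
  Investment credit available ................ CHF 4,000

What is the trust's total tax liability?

CHF 5,455

Shadow minimum tax:
  Adjusted income: CHF 48,300 + CHF 6,300 + CHF 11,800 = CHF 66,400
  Exemption: CHF 66,400 ≤ CHF 75,000, so full CHF 31,000 applies
  Base: CHF 66,400 − CHF 31,000 = CHF 35,400
  CHF 35,400 × 10% = CHF 3,540

Ordinary income tax:
  CHF 10,000 × 6% = CHF 600
  CHF 6,000 × 13% = CHF 780
  CHF 32,300 × 25% = CHF 8,075
  → CHF 9,455
  Less investment credit CHF 4,000 → CHF 5,455

CHF 5,455 > CHF 3,540, so the ordinary income tax governs.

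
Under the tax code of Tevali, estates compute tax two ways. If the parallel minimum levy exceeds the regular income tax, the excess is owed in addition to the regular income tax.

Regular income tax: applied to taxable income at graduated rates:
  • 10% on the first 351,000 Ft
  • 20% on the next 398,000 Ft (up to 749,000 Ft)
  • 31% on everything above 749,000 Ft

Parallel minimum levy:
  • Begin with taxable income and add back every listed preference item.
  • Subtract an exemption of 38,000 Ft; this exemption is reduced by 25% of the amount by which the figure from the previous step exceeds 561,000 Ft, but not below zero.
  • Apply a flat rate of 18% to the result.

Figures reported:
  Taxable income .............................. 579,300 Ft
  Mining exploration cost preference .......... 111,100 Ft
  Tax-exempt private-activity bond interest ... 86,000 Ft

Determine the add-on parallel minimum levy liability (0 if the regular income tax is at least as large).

58,992 Ft

Parallel minimum levy:
  Adjusted income: 579,300 Ft + 111,100 Ft + 86,000 Ft = 776,400 Ft
  Exemption: 25% × (776,400 Ft − 561,000 Ft) = 53,850 Ft ≥ 38,000 Ft, so the exemption is fully phased out
  Base: 776,400 Ft − 0 Ft = 776,400 Ft
  776,400 Ft × 18% = 139,752 Ft

Regular income tax:
  351,000 Ft × 10% = 35,100 Ft
  228,300 Ft × 20% = 45,660 Ft
  → 80,760 Ft

Excess of parallel minimum levy over regular income tax: 139,752 Ft − 80,760 Ft = 58,992 Ft.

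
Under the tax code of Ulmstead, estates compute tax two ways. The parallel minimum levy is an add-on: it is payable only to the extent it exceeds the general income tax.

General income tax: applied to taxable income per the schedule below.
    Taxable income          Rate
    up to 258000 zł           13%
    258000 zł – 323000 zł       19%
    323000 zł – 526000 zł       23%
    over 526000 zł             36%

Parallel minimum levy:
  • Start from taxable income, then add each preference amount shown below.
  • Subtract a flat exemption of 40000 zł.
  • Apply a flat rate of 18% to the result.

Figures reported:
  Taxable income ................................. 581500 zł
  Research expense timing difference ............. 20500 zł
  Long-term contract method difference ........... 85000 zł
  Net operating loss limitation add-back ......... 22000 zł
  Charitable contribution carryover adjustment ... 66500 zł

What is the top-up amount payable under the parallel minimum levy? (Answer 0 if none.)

19830 zł

Parallel minimum levy:
  Adjusted income: 581500 zł + 20500 zł + 85000 zł + 22000 zł + 66500 zł = 775500 zł
  Less exemption 40000 zł → base 735500 zł
  735500 zł × 18% = 132390 zł

General income tax:
  258000 zł × 13% = 33540 zł
  65000 zł × 19% = 12350 zł
  203000 zł × 23% = 46690 zł
  55500 zł × 36% = 19980 zł
  → 112560 zł

Excess of parallel minimum levy over general income tax: 132390 zł − 112560 zł = 19830 zł.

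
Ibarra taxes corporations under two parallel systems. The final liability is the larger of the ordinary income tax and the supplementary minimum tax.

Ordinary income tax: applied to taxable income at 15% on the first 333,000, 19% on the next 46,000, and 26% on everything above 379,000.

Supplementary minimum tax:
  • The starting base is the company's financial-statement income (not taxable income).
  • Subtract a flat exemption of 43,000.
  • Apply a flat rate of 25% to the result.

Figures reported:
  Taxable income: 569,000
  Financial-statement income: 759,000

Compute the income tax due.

Ordinary income tax:
  333,000 × 15% = 49,950
  46,000 × 19% = 8,740
  190,000 × 26% = 49,400
  → 108,090

Supplementary minimum tax:
  Base (financial-statement income): 759,000
  Less exemption 43,000 → base 716,000
  716,000 × 25% = 179,000

179,000 > 108,090, so the supplementary minimum tax is the binding amount.

179,000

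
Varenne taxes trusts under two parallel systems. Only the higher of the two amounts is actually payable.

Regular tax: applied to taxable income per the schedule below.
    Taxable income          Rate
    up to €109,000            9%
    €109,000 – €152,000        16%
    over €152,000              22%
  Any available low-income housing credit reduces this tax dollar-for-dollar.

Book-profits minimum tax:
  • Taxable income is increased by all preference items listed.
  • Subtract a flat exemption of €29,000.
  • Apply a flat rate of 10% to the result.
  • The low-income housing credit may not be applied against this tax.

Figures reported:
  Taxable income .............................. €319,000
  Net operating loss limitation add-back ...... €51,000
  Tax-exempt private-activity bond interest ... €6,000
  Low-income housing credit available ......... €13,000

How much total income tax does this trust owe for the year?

€40,430

Regular tax:
  €109,000 × 9% = €9,810
  €43,000 × 16% = €6,880
  €167,000 × 22% = €36,740
  → €53,430
  Less low-income housing credit €13,000 → €40,430

Book-profits minimum tax:
  Adjusted income: €319,000 + €51,000 + €6,000 = €376,000
  Less exemption €29,000 → base €347,000
  €347,000 × 10% = €34,700

€40,430 > €34,700, so the regular tax governs.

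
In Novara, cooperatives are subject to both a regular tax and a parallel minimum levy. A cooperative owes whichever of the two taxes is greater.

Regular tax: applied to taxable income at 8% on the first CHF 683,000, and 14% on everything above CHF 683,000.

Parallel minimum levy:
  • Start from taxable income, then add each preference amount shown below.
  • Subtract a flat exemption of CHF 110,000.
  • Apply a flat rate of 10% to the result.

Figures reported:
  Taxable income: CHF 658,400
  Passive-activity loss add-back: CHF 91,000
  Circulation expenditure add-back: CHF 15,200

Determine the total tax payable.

Parallel minimum levy:
  Adjusted income: CHF 658,400 + CHF 91,000 + CHF 15,200 = CHF 764,600
  Less exemption CHF 110,000 → base CHF 654,600
  CHF 654,600 × 10% = CHF 65,460

Regular tax:
  CHF 658,400 × 8% = CHF 52,672

CHF 65,460 > CHF 52,672, so the parallel minimum levy is the binding amount.

CHF 65,460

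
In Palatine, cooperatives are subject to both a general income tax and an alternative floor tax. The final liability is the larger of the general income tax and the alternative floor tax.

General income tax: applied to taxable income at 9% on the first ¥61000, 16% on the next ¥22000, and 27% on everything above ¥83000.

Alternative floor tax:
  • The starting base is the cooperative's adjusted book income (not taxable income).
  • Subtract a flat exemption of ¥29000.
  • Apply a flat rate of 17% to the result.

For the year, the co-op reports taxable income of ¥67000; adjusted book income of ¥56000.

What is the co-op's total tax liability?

¥6450

Alternative floor tax:
  Base (adjusted book income): ¥56000
  Less exemption ¥29000 → base ¥27000
  ¥27000 × 17% = ¥4590

General income tax:
  ¥61000 × 9% = ¥5490
  ¥6000 × 16% = ¥960
  → ¥6450

¥6450 > ¥4590, so the general income tax governs.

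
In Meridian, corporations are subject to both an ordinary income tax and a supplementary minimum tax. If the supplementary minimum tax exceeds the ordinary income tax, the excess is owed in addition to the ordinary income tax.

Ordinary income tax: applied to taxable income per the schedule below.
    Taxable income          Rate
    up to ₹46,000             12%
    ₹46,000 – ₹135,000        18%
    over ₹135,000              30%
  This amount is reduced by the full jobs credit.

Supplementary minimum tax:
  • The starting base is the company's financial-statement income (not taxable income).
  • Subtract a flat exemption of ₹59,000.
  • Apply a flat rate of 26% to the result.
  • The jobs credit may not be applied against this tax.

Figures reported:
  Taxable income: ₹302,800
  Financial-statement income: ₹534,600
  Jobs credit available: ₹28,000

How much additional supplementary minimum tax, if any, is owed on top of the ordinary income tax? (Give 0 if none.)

Ordinary income tax:
  ₹46,000 × 12% = ₹5,520
  ₹89,000 × 18% = ₹16,020
  ₹167,800 × 30% = ₹50,340
  → ₹71,880
  Less jobs credit ₹28,000 → ₹43,880

Supplementary minimum tax:
  Base (financial-statement income): ₹534,600
  Less exemption ₹59,000 → base ₹475,600
  ₹475,600 × 26% = ₹123,656

Excess of supplementary minimum tax over ordinary income tax: ₹123,656 − ₹43,880 = ₹79,776.

₹79,776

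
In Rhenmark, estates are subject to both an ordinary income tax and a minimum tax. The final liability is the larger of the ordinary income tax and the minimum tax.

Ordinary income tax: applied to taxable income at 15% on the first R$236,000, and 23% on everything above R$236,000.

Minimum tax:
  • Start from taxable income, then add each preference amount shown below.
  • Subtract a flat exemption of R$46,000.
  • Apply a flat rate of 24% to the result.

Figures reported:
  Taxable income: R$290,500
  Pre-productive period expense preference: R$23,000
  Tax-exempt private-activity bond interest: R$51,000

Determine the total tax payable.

R$76,440

Ordinary income tax:
  R$236,000 × 15% = R$35,400
  R$54,500 × 23% = R$12,535
  → R$47,935

Minimum tax:
  Adjusted income: R$290,500 + R$23,000 + R$51,000 = R$364,500
  Less exemption R$46,000 → base R$318,500
  R$318,500 × 24% = R$76,440

R$76,440 > R$47,935, so the minimum tax is the binding amount.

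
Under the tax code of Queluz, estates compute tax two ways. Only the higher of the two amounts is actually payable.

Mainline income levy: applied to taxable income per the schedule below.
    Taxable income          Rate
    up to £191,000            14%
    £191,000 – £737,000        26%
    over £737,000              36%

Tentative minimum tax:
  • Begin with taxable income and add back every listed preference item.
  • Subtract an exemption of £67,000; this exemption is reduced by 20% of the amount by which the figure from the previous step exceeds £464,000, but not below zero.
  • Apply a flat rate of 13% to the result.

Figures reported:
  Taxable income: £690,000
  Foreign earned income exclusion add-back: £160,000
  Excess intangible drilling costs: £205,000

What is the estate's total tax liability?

Tentative minimum tax:
  Adjusted income: £690,000 + £160,000 + £205,000 = £1,055,000
  Exemption: 20% × (£1,055,000 − £464,000) = £118,200 ≥ £67,000, so the exemption is fully phased out
  Base: £1,055,000 − £0 = £1,055,000
  £1,055,000 × 13% = £137,150

Mainline income levy:
  £191,000 × 14% = £26,740
  £499,000 × 26% = £129,740
  → £156,480

£156,480 > £137,150, so the mainline income levy governs.

£156,480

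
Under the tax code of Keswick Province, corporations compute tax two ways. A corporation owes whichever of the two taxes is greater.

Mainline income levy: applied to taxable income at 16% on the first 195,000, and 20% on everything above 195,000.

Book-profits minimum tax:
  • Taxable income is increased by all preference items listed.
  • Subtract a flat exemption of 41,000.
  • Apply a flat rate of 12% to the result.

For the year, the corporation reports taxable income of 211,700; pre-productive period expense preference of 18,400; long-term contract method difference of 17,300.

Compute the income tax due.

Mainline income levy:
  195,000 × 16% = 31,200
  16,700 × 20% = 3,340
  → 34,540

Book-profits minimum tax:
  Adjusted income: 211,700 + 18,400 + 17,300 = 247,400
  Less exemption 41,000 → base 206,400
  206,400 × 12% = 24,768

34,540 > 24,768, so the mainline income levy governs.

34,540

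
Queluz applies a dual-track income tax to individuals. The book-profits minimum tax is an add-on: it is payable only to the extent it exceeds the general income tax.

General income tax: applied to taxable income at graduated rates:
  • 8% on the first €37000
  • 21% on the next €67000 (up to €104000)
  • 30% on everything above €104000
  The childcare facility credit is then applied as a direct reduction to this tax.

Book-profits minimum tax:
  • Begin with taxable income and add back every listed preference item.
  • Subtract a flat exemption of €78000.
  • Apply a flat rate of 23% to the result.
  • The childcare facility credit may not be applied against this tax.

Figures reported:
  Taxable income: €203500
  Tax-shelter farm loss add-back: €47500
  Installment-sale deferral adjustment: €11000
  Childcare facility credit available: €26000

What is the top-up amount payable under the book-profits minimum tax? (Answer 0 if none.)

General income tax:
  €37000 × 8% = €2960
  €67000 × 21% = €14070
  €99500 × 30% = €29850
  → €46880
  Less childcare facility credit €26000 → €20880

Book-profits minimum tax:
  Adjusted income: €203500 + €47500 + €11000 = €262000
  Less exemption €78000 → base €184000
  €184000 × 23% = €42320

Excess of book-profits minimum tax over general income tax: €42320 − €20880 = €21440.

€21440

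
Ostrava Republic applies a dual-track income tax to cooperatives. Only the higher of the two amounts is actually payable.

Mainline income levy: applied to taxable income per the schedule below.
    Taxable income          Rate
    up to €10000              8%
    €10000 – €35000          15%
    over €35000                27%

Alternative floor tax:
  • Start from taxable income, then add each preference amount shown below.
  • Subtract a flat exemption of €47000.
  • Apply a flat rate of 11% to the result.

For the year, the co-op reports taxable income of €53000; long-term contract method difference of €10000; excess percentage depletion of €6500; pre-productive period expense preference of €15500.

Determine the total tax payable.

€9410

Alternative floor tax:
  Adjusted income: €53000 + €10000 + €6500 + €15500 = €85000
  Less exemption €47000 → base €38000
  €38000 × 11% = €4180

Mainline income levy:
  €10000 × 8% = €800
  €25000 × 15% = €3750
  €18000 × 27% = €4860
  → €9410

€9410 > €4180, so the mainline income levy governs.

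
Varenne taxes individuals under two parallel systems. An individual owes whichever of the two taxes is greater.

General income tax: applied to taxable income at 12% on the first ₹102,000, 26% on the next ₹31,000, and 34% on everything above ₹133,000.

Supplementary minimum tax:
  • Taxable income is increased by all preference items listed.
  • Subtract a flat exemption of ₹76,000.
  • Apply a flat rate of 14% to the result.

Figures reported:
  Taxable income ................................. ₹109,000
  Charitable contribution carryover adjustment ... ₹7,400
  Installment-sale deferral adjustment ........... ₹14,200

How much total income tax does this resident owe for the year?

₹14,060

General income tax:
  ₹102,000 × 12% = ₹12,240
  ₹7,000 × 26% = ₹1,820
  → ₹14,060

Supplementary minimum tax:
  Adjusted income: ₹109,000 + ₹7,400 + ₹14,200 = ₹130,600
  Less exemption ₹76,000 → base ₹54,600
  ₹54,600 × 14% = ₹7,644

₹14,060 > ₹7,644, so the general income tax governs.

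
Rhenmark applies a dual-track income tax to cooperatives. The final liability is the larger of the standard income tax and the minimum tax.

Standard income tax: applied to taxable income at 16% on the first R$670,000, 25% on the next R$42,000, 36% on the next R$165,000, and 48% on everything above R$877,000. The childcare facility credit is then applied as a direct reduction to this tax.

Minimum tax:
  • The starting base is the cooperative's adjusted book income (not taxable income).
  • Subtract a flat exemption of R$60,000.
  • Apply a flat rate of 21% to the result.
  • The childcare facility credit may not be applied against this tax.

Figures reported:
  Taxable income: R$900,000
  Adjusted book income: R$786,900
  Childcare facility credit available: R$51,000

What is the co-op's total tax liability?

R$152,649

Minimum tax:
  Base (adjusted book income): R$786,900
  Less exemption R$60,000 → base R$726,900
  R$726,900 × 21% = R$152,649

Standard income tax:
  R$670,000 × 16% = R$107,200
  R$42,000 × 25% = R$10,500
  R$165,000 × 36% = R$59,400
  R$23,000 × 48% = R$11,040
  → R$188,140
  Less childcare facility credit R$51,000 → R$137,140

R$152,649 > R$137,140, so the minimum tax is the binding amount.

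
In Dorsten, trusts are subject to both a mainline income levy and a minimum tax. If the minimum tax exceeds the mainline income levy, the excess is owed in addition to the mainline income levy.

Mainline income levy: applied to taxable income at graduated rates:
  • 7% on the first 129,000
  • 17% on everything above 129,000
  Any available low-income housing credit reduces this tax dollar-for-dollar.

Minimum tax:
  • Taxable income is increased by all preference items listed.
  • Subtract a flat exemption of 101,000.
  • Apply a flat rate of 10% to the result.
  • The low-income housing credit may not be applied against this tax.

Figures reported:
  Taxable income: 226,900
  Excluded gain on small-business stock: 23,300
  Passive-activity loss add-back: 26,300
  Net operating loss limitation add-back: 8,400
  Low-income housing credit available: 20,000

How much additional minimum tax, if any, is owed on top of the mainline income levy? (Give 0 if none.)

12,717

Mainline income levy:
  129,000 × 7% = 9,030
  97,900 × 17% = 16,643
  → 25,673
  Less low-income housing credit 20,000 → 5,673

Minimum tax:
  Adjusted income: 226,900 + 23,300 + 26,300 + 8,400 = 284,900
  Less exemption 101,000 → base 183,900
  183,900 × 10% = 18,390

Excess of minimum tax over mainline income levy: 18,390 − 5,673 = 12,717.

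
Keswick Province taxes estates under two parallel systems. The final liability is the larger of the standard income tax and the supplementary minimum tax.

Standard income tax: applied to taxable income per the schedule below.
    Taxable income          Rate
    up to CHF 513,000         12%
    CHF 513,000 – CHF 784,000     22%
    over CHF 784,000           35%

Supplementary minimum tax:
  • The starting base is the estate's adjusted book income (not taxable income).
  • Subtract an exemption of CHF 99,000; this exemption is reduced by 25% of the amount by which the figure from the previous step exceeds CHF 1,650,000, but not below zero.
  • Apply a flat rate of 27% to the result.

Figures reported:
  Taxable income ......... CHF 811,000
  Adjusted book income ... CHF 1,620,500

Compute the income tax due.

Supplementary minimum tax:
  Base (adjusted book income): CHF 1,620,500
  Exemption: CHF 1,620,500 ≤ CHF 1,650,000, so full CHF 99,000 applies
  Base: CHF 1,620,500 − CHF 99,000 = CHF 1,521,500
  CHF 1,521,500 × 27% = CHF 410,805

Standard income tax:
  CHF 513,000 × 12% = CHF 61,560
  CHF 271,000 × 22% = CHF 59,620
  CHF 27,000 × 35% = CHF 9,450
  → CHF 130,630

CHF 410,805 > CHF 130,630, so the supplementary minimum tax is the binding amount.

CHF 410,805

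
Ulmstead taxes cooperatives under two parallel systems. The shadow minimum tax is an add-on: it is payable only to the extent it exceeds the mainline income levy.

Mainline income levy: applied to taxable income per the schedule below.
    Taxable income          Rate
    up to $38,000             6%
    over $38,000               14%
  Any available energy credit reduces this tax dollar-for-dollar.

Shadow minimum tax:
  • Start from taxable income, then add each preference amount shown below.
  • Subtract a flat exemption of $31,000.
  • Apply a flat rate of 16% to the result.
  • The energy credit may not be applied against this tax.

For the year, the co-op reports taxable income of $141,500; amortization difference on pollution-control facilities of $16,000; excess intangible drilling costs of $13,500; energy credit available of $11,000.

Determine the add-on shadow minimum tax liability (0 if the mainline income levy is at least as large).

$16,630

Shadow minimum tax:
  Adjusted income: $141,500 + $16,000 + $13,500 = $171,000
  Less exemption $31,000 → base $140,000
  $140,000 × 16% = $22,400

Mainline income levy:
  $38,000 × 6% = $2,280
  $103,500 × 14% = $14,490
  → $16,770
  Less energy credit $11,000 → $5,770

Excess of shadow minimum tax over mainline income levy: $22,400 − $5,770 = $16,630.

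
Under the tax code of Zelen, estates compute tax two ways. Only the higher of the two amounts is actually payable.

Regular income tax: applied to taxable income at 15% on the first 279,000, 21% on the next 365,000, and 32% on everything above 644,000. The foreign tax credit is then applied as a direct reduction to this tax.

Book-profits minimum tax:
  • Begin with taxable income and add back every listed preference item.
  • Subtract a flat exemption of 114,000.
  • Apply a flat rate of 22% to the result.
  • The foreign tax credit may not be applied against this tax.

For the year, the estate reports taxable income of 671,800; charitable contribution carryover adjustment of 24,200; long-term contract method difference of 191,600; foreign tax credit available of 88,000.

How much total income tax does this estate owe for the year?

Book-profits minimum tax:
  Adjusted income: 671,800 + 24,200 + 191,600 = 887,600
  Less exemption 114,000 → base 773,600
  773,600 × 22% = 170,192

Regular income tax:
  279,000 × 15% = 41,850
  365,000 × 21% = 76,650
  27,800 × 32% = 8,896
  → 127,396
  Less foreign tax credit 88,000 → 39,396

170,192 > 39,396, so the book-profits minimum tax is the binding amount.

170,192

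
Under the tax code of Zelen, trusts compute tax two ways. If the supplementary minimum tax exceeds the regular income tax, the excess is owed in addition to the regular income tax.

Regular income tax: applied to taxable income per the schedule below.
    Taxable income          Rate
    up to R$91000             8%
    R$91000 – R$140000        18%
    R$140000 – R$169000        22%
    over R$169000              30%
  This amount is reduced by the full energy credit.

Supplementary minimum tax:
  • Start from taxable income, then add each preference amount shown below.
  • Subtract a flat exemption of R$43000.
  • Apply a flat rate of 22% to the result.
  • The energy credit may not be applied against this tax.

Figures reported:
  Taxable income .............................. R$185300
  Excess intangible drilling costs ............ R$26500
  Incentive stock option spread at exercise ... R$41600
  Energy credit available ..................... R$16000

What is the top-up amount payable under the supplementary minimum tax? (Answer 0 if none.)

R$34918

Regular income tax:
  R$91000 × 8% = R$7280
  R$49000 × 18% = R$8820
  R$29000 × 22% = R$6380
  R$16300 × 30% = R$4890
  → R$27370
  Less energy credit R$16000 → R$11370

Supplementary minimum tax:
  Adjusted income: R$185300 + R$26500 + R$41600 = R$253400
  Less exemption R$43000 → base R$210400
  R$210400 × 22% = R$46288

Excess of supplementary minimum tax over regular income tax: R$46288 − R$11370 = R$34918.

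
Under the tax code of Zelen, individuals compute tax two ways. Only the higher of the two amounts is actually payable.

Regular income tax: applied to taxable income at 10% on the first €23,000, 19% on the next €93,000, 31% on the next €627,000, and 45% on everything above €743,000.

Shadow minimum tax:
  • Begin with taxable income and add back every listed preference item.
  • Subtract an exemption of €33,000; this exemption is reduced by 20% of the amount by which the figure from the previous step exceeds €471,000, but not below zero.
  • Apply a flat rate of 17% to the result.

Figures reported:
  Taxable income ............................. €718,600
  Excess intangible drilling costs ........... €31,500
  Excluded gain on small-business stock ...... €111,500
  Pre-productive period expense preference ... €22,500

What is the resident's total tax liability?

€206,776

Shadow minimum tax:
  Adjusted income: €718,600 + €31,500 + €111,500 + €22,500 = €884,100
  Exemption: 20% × (€884,100 − €471,000) = €82,620 ≥ €33,000, so the exemption is fully phased out
  Base: €884,100 − €0 = €884,100
  €884,100 × 17% = €150,297

Regular income tax:
  €23,000 × 10% = €2,300
  €93,000 × 19% = €17,670
  €602,600 × 31% = €186,806
  → €206,776

€206,776 > €150,297, so the regular income tax governs.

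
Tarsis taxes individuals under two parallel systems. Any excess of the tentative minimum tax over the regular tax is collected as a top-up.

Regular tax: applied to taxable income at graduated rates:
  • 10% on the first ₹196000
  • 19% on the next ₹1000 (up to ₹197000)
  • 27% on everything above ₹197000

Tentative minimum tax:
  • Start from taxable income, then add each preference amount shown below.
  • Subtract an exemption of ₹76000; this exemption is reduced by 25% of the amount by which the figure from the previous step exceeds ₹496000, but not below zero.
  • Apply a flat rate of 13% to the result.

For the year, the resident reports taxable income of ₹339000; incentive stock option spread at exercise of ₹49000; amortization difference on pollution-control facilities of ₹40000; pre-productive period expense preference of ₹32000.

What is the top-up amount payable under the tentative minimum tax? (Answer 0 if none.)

Tentative minimum tax:
  Adjusted income: ₹339000 + ₹49000 + ₹40000 + ₹32000 = ₹460000
  Exemption: ₹460000 ≤ ₹496000, so full ₹76000 applies
  Base: ₹460000 − ₹76000 = ₹384000
  ₹384000 × 13% = ₹49920

Regular tax:
  ₹196000 × 10% = ₹19600
  ₹1000 × 19% = ₹190
  ₹142000 × 27% = ₹38340
  → ₹58130

₹49920 ≤ ₹58130, so no add-on is due.

₹0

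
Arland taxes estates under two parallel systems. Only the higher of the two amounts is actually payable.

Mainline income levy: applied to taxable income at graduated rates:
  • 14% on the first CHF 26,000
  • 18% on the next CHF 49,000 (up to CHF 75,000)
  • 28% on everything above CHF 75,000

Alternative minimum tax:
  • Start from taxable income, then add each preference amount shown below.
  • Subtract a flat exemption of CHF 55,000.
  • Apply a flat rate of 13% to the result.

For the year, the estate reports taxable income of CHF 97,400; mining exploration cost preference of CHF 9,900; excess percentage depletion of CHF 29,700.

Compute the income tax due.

CHF 18,732

Mainline income levy:
  CHF 26,000 × 14% = CHF 3,640
  CHF 49,000 × 18% = CHF 8,820
  CHF 22,400 × 28% = CHF 6,272
  → CHF 18,732

Alternative minimum tax:
  Adjusted income: CHF 97,400 + CHF 9,900 + CHF 29,700 = CHF 137,000
  Less exemption CHF 55,000 → base CHF 82,000
  CHF 82,000 × 13% = CHF 10,660

CHF 18,732 > CHF 10,660, so the mainline income levy governs.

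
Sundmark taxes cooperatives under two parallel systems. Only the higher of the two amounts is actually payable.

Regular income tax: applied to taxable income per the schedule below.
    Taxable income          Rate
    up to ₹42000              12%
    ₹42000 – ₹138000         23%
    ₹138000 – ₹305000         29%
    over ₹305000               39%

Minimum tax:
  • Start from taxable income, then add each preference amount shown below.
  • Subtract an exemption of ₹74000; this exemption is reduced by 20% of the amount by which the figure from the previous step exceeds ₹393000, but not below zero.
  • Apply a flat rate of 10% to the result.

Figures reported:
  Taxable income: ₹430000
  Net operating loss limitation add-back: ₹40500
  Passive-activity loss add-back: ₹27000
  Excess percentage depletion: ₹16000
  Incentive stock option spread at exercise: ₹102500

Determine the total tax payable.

Regular income tax:
  ₹42000 × 12% = ₹5040
  ₹96000 × 23% = ₹22080
  ₹167000 × 29% = ₹48430
  ₹125000 × 39% = ₹48750
  → ₹124300

Minimum tax:
  Adjusted income: ₹430000 + ₹40500 + ₹27000 + ₹16000 + ₹102500 = ₹616000
  Exemption: ₹74000 − 20% × (₹616000 − ₹393000) = ₹74000 − ₹44600 = ₹29400
  Base: ₹616000 − ₹29400 = ₹586600
  ₹586600 × 10% = ₹58660

₹124300 > ₹58660, so the regular income tax governs.

₹124300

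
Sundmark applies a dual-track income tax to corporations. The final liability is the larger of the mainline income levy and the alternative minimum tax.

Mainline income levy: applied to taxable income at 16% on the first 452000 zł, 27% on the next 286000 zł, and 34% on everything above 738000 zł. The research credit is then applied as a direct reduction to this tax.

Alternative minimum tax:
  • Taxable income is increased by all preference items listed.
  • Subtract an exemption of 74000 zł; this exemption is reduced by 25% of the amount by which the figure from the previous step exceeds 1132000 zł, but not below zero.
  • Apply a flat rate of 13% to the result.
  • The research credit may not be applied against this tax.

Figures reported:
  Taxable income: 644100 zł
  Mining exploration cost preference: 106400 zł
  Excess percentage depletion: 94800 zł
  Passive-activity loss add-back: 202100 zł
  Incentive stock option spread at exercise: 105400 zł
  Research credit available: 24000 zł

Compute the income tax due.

Alternative minimum tax:
  Adjusted income: 644100 zł + 106400 zł + 94800 zł + 202100 zł + 105400 zł = 1152800 zł
  Exemption: 74000 zł − 25% × (1152800 zł − 1132000 zł) = 74000 zł − 5200 zł = 68800 zł
  Base: 1152800 zł − 68800 zł = 1084000 zł
  1084000 zł × 13% = 140920 zł

Mainline income levy:
  452000 zł × 16% = 72320 zł
  192100 zł × 27% = 51867 zł
  → 124187 zł
  Less research credit 24000 zł → 100187 zł

140920 zł > 100187 zł, so the alternative minimum tax is the binding amount.

140920 zł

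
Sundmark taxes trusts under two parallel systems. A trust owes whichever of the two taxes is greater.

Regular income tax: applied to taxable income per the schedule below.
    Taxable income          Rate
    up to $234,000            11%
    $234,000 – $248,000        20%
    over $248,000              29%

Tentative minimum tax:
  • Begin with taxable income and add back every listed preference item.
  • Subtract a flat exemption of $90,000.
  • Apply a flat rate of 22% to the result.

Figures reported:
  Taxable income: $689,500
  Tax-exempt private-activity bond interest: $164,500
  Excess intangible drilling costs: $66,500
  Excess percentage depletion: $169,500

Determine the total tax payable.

$220,000

Tentative minimum tax:
  Adjusted income: $689,500 + $164,500 + $66,500 + $169,500 = $1,090,000
  Less exemption $90,000 → base $1,000,000
  $1,000,000 × 22% = $220,000

Regular income tax:
  $234,000 × 11% = $25,740
  $14,000 × 20% = $2,800
  $441,500 × 29% = $128,035
  → $156,575

$220,000 > $156,575, so the tentative minimum tax is the binding amount.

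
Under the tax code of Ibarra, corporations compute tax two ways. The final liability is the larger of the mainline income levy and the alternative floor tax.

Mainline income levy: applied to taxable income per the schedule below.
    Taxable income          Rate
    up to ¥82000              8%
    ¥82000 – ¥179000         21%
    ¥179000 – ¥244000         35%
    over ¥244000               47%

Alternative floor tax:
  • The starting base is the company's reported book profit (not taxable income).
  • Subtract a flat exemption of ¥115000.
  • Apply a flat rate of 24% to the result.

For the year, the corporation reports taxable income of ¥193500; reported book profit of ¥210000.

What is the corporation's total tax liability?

Mainline income levy:
  ¥82000 × 8% = ¥6560
  ¥97000 × 21% = ¥20370
  ¥14500 × 35% = ¥5075
  → ¥32005

Alternative floor tax:
  Base (reported book profit): ¥210000
  Less exemption ¥115000 → base ¥95000
  ¥95000 × 24% = ¥22800

¥32005 > ¥22800, so the mainline income levy governs.

¥32005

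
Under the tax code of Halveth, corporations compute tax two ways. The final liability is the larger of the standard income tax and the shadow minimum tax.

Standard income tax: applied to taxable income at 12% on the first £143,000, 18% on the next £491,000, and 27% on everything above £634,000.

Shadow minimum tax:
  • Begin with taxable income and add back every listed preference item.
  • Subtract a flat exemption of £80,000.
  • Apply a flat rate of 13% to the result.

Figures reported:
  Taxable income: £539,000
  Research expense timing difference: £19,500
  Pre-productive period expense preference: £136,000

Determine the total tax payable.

£88,440

Standard income tax:
  £143,000 × 12% = £17,160
  £396,000 × 18% = £71,280
  → £88,440

Shadow minimum tax:
  Adjusted income: £539,000 + £19,500 + £136,000 = £694,500
  Less exemption £80,000 → base £614,500
  £614,500 × 13% = £79,885

£88,440 > £79,885, so the standard income tax governs.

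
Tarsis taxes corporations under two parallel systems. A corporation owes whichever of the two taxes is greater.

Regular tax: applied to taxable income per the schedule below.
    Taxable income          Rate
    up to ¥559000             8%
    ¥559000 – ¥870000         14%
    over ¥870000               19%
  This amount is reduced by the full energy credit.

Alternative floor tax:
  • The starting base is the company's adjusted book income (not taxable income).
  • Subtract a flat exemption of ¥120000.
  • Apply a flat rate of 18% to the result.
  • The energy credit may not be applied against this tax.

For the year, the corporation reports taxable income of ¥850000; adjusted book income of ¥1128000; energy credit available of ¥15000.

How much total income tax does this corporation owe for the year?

Regular tax:
  ¥559000 × 8% = ¥44720
  ¥291000 × 14% = ¥40740
  → ¥85460
  Less energy credit ¥15000 → ¥70460

Alternative floor tax:
  Base (adjusted book income): ¥1128000
  Less exemption ¥120000 → base ¥1008000
  ¥1008000 × 18% = ¥181440

¥181440 > ¥70460, so the alternative floor tax is the binding amount.

¥181440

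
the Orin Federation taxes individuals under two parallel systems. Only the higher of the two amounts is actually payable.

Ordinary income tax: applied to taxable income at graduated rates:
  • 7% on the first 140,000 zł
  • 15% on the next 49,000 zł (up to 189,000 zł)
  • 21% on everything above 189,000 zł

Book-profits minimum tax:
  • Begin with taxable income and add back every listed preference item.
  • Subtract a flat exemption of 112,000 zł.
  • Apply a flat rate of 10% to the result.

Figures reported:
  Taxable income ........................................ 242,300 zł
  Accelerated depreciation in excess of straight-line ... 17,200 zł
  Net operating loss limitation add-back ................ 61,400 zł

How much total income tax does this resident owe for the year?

Book-profits minimum tax:
  Adjusted income: 242,300 zł + 17,200 zł + 61,400 zł = 320,900 zł
  Less exemption 112,000 zł → base 208,900 zł
  208,900 zł × 10% = 20,890 zł

Ordinary income tax:
  140,000 zł × 7% = 9,800 zł
  49,000 zł × 15% = 7,350 zł
  53,300 zł × 21% = 11,193 zł
  → 28,343 zł

28,343 zł > 20,890 zł, so the ordinary income tax governs.

28,343 zł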